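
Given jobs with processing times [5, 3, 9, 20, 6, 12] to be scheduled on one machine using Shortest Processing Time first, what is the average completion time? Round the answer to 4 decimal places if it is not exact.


Sort jobs by processing time (SPT order): [3, 5, 6, 9, 12, 20]
Compute completion times sequentially:
  Job 1: processing = 3, completes at 3
  Job 2: processing = 5, completes at 8
  Job 3: processing = 6, completes at 14
  Job 4: processing = 9, completes at 23
  Job 5: processing = 12, completes at 35
  Job 6: processing = 20, completes at 55
Sum of completion times = 138
Average completion time = 138/6 = 23.0

23.0


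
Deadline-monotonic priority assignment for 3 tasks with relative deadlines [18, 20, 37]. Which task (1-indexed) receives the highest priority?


Sort tasks by relative deadline (ascending):
  Task 1: deadline = 18
  Task 2: deadline = 20
  Task 3: deadline = 37
Priority order (highest first): [1, 2, 3]
Highest priority task = 1

1


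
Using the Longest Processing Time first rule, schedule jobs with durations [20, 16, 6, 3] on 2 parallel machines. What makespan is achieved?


Sort jobs in decreasing order (LPT): [20, 16, 6, 3]
Assign each job to the least loaded machine:
  Machine 1: jobs [20, 3], load = 23
  Machine 2: jobs [16, 6], load = 22
Makespan = max load = 23

23


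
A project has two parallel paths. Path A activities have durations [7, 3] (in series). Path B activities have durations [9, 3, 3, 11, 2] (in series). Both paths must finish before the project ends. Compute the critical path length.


Path A total = 7 + 3 = 10
Path B total = 9 + 3 + 3 + 11 + 2 = 28
Critical path = longest path = max(10, 28) = 28

28


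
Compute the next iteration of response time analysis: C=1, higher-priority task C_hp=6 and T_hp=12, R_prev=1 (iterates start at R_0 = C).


R_next = C + ceil(R_prev / T_hp) * C_hp
ceil(1 / 12) = ceil(0.0833) = 1
Interference = 1 * 6 = 6
R_next = 1 + 6 = 7

7


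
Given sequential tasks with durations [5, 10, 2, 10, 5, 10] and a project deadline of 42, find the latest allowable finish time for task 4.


LF(activity 4) = deadline - sum of successor durations
Successors: activities 5 through 6 with durations [5, 10]
Sum of successor durations = 15
LF = 42 - 15 = 27

27


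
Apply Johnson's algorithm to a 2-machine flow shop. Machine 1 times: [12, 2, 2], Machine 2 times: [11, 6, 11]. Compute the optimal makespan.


Apply Johnson's rule:
  Group 1 (a <= b): [(2, 2, 6), (3, 2, 11)]
  Group 2 (a > b): [(1, 12, 11)]
Optimal job order: [2, 3, 1]
Schedule:
  Job 2: M1 done at 2, M2 done at 8
  Job 3: M1 done at 4, M2 done at 19
  Job 1: M1 done at 16, M2 done at 30
Makespan = 30

30


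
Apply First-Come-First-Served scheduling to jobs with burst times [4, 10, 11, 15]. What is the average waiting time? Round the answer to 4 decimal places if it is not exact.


FCFS order (as given): [4, 10, 11, 15]
Waiting times:
  Job 1: wait = 0
  Job 2: wait = 4
  Job 3: wait = 14
  Job 4: wait = 25
Sum of waiting times = 43
Average waiting time = 43/4 = 10.75

10.75


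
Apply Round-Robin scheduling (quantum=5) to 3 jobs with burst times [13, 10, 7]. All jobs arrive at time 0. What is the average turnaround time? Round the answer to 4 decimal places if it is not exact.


Time quantum = 5
Execution trace:
  J1 runs 5 units, time = 5
  J2 runs 5 units, time = 10
  J3 runs 5 units, time = 15
  J1 runs 5 units, time = 20
  J2 runs 5 units, time = 25
  J3 runs 2 units, time = 27
  J1 runs 3 units, time = 30
Finish times: [30, 25, 27]
Average turnaround = 82/3 = 27.3333

27.3333


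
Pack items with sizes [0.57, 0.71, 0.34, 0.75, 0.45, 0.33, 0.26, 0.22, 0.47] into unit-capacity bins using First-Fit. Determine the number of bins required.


Place items sequentially using First-Fit:
  Item 0.57 -> new Bin 1
  Item 0.71 -> new Bin 2
  Item 0.34 -> Bin 1 (now 0.91)
  Item 0.75 -> new Bin 3
  Item 0.45 -> new Bin 4
  Item 0.33 -> Bin 4 (now 0.78)
  Item 0.26 -> Bin 2 (now 0.97)
  Item 0.22 -> Bin 3 (now 0.97)
  Item 0.47 -> new Bin 5
Total bins used = 5

5


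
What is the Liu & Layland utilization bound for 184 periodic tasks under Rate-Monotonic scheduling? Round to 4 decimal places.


Compute 2^(1/184) = 1.0037742087
Subtract 1: 1.0037742087 - 1 = 0.0037742087
Multiply by n: 184 * 0.0037742087 = 0.6944544008
Round to 4 dp: 0.6945

0.6945


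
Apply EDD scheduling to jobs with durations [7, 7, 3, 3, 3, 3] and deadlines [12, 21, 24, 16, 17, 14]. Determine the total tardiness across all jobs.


Sort by due date (EDD order): [(7, 12), (3, 14), (3, 16), (3, 17), (7, 21), (3, 24)]
Compute completion times and tardiness:
  Job 1: p=7, d=12, C=7, tardiness=max(0,7-12)=0
  Job 2: p=3, d=14, C=10, tardiness=max(0,10-14)=0
  Job 3: p=3, d=16, C=13, tardiness=max(0,13-16)=0
  Job 4: p=3, d=17, C=16, tardiness=max(0,16-17)=0
  Job 5: p=7, d=21, C=23, tardiness=max(0,23-21)=2
  Job 6: p=3, d=24, C=26, tardiness=max(0,26-24)=2
Total tardiness = 4

4


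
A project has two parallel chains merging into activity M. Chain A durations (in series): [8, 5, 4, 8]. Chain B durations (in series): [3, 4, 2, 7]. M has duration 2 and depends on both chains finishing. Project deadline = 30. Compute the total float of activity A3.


Forward pass: ES(A3) = sum of predecessors on chain A = 13
EF = ES + duration = 13 + 4 = 17
Backward pass: LF(M) = deadline = 30; LS(M) = 30 - 2 = 28
LF(A3) = LS(M) - sum(successors on chain A) = 28 - 8 = 20
LS = LF - duration = 20 - 4 = 16
Total float = LS - ES = 16 - 13 = 3

3


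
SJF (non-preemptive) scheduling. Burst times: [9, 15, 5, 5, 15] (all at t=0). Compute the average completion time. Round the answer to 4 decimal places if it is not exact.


SJF order (ascending): [5, 5, 9, 15, 15]
Completion times:
  Job 1: burst=5, C=5
  Job 2: burst=5, C=10
  Job 3: burst=9, C=19
  Job 4: burst=15, C=34
  Job 5: burst=15, C=49
Average completion = 117/5 = 23.4

23.4


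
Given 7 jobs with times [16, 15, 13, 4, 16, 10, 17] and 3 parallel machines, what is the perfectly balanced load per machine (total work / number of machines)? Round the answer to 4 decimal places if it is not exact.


Total processing time = 16 + 15 + 13 + 4 + 16 + 10 + 17 = 91
Number of machines = 3
Ideal balanced load = 91 / 3 = 30.3333

30.3333


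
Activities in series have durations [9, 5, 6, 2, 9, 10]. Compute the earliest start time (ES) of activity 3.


Activity 3 starts after activities 1 through 2 complete.
Predecessor durations: [9, 5]
ES = 9 + 5 = 14

14


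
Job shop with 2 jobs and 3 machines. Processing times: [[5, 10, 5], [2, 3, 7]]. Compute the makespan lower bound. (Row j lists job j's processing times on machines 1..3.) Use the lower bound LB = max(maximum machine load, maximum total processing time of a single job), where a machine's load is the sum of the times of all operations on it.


Machine loads:
  Machine 1: 5 + 2 = 7
  Machine 2: 10 + 3 = 13
  Machine 3: 5 + 7 = 12
Max machine load = 13
Job totals:
  Job 1: 20
  Job 2: 12
Max job total = 20
Lower bound = max(13, 20) = 20

20


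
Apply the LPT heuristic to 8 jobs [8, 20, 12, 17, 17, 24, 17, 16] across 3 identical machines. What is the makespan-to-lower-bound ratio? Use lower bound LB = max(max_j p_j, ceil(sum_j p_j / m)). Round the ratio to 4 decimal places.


LPT order: [24, 20, 17, 17, 17, 16, 12, 8]
Machine loads after assignment: [40, 45, 46]
LPT makespan = 46
Lower bound = max(max_job, ceil(total/3)) = max(24, 44) = 44
Ratio = 46 / 44 = 1.0455

1.0455


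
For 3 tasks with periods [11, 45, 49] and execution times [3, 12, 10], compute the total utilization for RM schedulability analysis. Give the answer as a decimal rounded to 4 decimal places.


Compute individual utilizations (exact fractions):
  Task 1: C/T = 3/11 (approx. 0.2727)
  Task 2: C/T = 12/45 = 4/15 (approx. 0.2667)
  Task 3: C/T = 10/49 (approx. 0.2041)
Total utilization U = 3/11 + 4/15 + 10/49 = 6011/8085
Rounded to 4 decimal places: U = 0.7435
RM (Liu & Layland) bound for 3 tasks = 0.779763; compare with U = 6011/8085 (approx. 0.743476)
U <= bound, so schedulable by RM sufficient condition.

0.7435


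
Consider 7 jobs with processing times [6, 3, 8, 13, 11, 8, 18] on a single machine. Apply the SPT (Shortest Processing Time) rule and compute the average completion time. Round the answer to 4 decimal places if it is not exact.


Sort jobs by processing time (SPT order): [3, 6, 8, 8, 11, 13, 18]
Compute completion times sequentially:
  Job 1: processing = 3, completes at 3
  Job 2: processing = 6, completes at 9
  Job 3: processing = 8, completes at 17
  Job 4: processing = 8, completes at 25
  Job 5: processing = 11, completes at 36
  Job 6: processing = 13, completes at 49
  Job 7: processing = 18, completes at 67
Sum of completion times = 206
Average completion time = 206/7 = 29.4286

29.4286


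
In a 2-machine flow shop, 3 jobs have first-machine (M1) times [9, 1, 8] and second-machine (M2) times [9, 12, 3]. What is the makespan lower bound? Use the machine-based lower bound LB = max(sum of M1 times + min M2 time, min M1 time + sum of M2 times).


LB1 = sum(M1 times) + min(M2 times) = 18 + 3 = 21
LB2 = min(M1 times) + sum(M2 times) = 1 + 24 = 25
Lower bound = max(LB1, LB2) = max(21, 25) = 25

25


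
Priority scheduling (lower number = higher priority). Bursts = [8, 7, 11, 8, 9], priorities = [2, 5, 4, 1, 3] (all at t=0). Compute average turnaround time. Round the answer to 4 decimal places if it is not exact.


Sort by priority (ascending = highest first):
Order: [(1, 8), (2, 8), (3, 9), (4, 11), (5, 7)]
Completion times:
  Priority 1, burst=8, C=8
  Priority 2, burst=8, C=16
  Priority 3, burst=9, C=25
  Priority 4, burst=11, C=36
  Priority 5, burst=7, C=43
Average turnaround = 128/5 = 25.6

25.6


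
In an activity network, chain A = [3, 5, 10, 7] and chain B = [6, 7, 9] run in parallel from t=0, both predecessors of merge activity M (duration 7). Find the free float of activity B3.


ES(B3) = sum of predecessors on chain B = 13
EF(B3) = ES + duration = 13 + 9 = 22
Successor of B3 is M. ES(M) = max(sum(A), sum(B)) = max(25, 22) = 25
Free float = ES(successor) - EF(current) = 25 - 22 = 3

3


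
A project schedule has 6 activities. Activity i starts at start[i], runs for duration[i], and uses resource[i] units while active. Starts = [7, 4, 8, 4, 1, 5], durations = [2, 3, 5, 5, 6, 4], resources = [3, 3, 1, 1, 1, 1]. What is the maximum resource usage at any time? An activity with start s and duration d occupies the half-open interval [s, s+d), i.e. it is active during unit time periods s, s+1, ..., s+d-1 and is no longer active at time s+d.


Each activity i is active on [start_i, start_i + duration_i).
Compute total resource usage per time slot:
  t=0: active resources = [], total = 0
  t=1: active resources = [1], total = 1
  t=2: active resources = [1], total = 1
  t=3: active resources = [1], total = 1
  t=4: active resources = [3, 1, 1], total = 5
  t=5: active resources = [3, 1, 1, 1], total = 6
  t=6: active resources = [3, 1, 1, 1], total = 6
  t=7: active resources = [3, 1, 1], total = 5
  t=8: active resources = [3, 1, 1, 1], total = 6
  t=9: active resources = [1], total = 1
  t=10: active resources = [1], total = 1
  t=11: active resources = [1], total = 1
  t=12: active resources = [1], total = 1
Peak resource demand = 6

6


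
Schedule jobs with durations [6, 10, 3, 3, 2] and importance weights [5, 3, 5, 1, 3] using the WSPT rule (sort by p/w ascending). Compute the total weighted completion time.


Compute p/w ratios and sort ascending (WSPT): [(3, 5), (2, 3), (6, 5), (3, 1), (10, 3)]
Compute weighted completion times:
  Job (p=3,w=5): C=3, w*C=5*3=15
  Job (p=2,w=3): C=5, w*C=3*5=15
  Job (p=6,w=5): C=11, w*C=5*11=55
  Job (p=3,w=1): C=14, w*C=1*14=14
  Job (p=10,w=3): C=24, w*C=3*24=72
Total weighted completion time = 171

171


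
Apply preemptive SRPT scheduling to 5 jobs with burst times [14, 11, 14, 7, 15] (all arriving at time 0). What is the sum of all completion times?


Since all jobs arrive at t=0, SRPT equals SPT ordering.
SPT order: [7, 11, 14, 14, 15]
Completion times:
  Job 1: p=7, C=7
  Job 2: p=11, C=18
  Job 3: p=14, C=32
  Job 4: p=14, C=46
  Job 5: p=15, C=61
Total completion time = 7 + 18 + 32 + 46 + 61 = 164

164


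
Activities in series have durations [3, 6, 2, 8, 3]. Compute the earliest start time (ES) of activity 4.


Activity 4 starts after activities 1 through 3 complete.
Predecessor durations: [3, 6, 2]
ES = 3 + 6 + 2 = 11

11


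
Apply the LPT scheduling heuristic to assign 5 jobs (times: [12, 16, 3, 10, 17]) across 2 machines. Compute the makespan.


Sort jobs in decreasing order (LPT): [17, 16, 12, 10, 3]
Assign each job to the least loaded machine:
  Machine 1: jobs [17, 10, 3], load = 30
  Machine 2: jobs [16, 12], load = 28
Makespan = max load = 30

30


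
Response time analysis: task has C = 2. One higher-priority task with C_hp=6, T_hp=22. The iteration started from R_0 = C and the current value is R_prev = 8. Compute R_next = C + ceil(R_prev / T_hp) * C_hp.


R_next = C + ceil(R_prev / T_hp) * C_hp
ceil(8 / 22) = ceil(0.3636) = 1
Interference = 1 * 6 = 6
R_next = 2 + 6 = 8
R_next = R_prev, so the iteration has converged (response time = 8).

8


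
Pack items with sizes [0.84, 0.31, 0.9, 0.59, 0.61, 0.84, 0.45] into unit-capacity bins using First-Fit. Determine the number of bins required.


Place items sequentially using First-Fit:
  Item 0.84 -> new Bin 1
  Item 0.31 -> new Bin 2
  Item 0.9 -> new Bin 3
  Item 0.59 -> Bin 2 (now 0.9)
  Item 0.61 -> new Bin 4
  Item 0.84 -> new Bin 5
  Item 0.45 -> new Bin 6
Total bins used = 6

6


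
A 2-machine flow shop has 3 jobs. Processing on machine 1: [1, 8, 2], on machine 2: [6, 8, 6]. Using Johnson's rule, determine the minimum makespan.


Apply Johnson's rule:
  Group 1 (a <= b): [(1, 1, 6), (3, 2, 6), (2, 8, 8)]
  Group 2 (a > b): []
Optimal job order: [1, 3, 2]
Schedule:
  Job 1: M1 done at 1, M2 done at 7
  Job 3: M1 done at 3, M2 done at 13
  Job 2: M1 done at 11, M2 done at 21
Makespan = 21

21


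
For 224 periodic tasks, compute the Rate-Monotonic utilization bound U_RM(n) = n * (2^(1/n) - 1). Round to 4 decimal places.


Compute 2^(1/224) = 1.0030991997
Subtract 1: 1.0030991997 - 1 = 0.0030991997
Multiply by n: 224 * 0.0030991997 = 0.6942207328
Round to 4 dp: 0.6942

0.6942


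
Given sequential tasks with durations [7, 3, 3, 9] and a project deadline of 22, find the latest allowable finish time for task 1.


LF(activity 1) = deadline - sum of successor durations
Successors: activities 2 through 4 with durations [3, 3, 9]
Sum of successor durations = 15
LF = 22 - 15 = 7

7


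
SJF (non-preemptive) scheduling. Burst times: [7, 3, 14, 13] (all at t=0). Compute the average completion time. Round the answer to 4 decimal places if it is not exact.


SJF order (ascending): [3, 7, 13, 14]
Completion times:
  Job 1: burst=3, C=3
  Job 2: burst=7, C=10
  Job 3: burst=13, C=23
  Job 4: burst=14, C=37
Average completion = 73/4 = 18.25

18.25


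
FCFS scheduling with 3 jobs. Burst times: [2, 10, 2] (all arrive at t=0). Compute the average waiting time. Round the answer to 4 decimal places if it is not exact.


FCFS order (as given): [2, 10, 2]
Waiting times:
  Job 1: wait = 0
  Job 2: wait = 2
  Job 3: wait = 12
Sum of waiting times = 14
Average waiting time = 14/3 = 4.6667

4.6667


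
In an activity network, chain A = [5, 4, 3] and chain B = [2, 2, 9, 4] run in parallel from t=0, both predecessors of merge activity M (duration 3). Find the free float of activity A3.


ES(A3) = sum of predecessors on chain A = 9
EF(A3) = ES + duration = 9 + 3 = 12
Successor of A3 is M. ES(M) = max(sum(A), sum(B)) = max(12, 17) = 17
Free float = ES(successor) - EF(current) = 17 - 12 = 5

5


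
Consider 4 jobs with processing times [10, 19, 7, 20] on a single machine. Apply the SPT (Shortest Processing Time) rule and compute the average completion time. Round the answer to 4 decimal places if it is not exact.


Sort jobs by processing time (SPT order): [7, 10, 19, 20]
Compute completion times sequentially:
  Job 1: processing = 7, completes at 7
  Job 2: processing = 10, completes at 17
  Job 3: processing = 19, completes at 36
  Job 4: processing = 20, completes at 56
Sum of completion times = 116
Average completion time = 116/4 = 29.0

29.0


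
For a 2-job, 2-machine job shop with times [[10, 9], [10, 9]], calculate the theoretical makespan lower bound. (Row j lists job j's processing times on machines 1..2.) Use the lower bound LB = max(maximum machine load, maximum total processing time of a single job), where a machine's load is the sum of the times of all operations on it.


Machine loads:
  Machine 1: 10 + 10 = 20
  Machine 2: 9 + 9 = 18
Max machine load = 20
Job totals:
  Job 1: 19
  Job 2: 19
Max job total = 19
Lower bound = max(20, 19) = 20

20


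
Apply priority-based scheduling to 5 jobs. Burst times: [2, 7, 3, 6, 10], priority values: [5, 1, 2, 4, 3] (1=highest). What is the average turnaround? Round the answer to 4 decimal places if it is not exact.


Sort by priority (ascending = highest first):
Order: [(1, 7), (2, 3), (3, 10), (4, 6), (5, 2)]
Completion times:
  Priority 1, burst=7, C=7
  Priority 2, burst=3, C=10
  Priority 3, burst=10, C=20
  Priority 4, burst=6, C=26
  Priority 5, burst=2, C=28
Average turnaround = 91/5 = 18.2

18.2


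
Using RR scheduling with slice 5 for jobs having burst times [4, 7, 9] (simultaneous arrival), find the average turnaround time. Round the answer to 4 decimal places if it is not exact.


Time quantum = 5
Execution trace:
  J1 runs 4 units, time = 4
  J2 runs 5 units, time = 9
  J3 runs 5 units, time = 14
  J2 runs 2 units, time = 16
  J3 runs 4 units, time = 20
Finish times: [4, 16, 20]
Average turnaround = 40/3 = 13.3333

13.3333


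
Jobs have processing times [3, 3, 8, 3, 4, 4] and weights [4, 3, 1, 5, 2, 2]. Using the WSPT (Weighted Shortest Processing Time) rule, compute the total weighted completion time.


Compute p/w ratios and sort ascending (WSPT): [(3, 5), (3, 4), (3, 3), (4, 2), (4, 2), (8, 1)]
Compute weighted completion times:
  Job (p=3,w=5): C=3, w*C=5*3=15
  Job (p=3,w=4): C=6, w*C=4*6=24
  Job (p=3,w=3): C=9, w*C=3*9=27
  Job (p=4,w=2): C=13, w*C=2*13=26
  Job (p=4,w=2): C=17, w*C=2*17=34
  Job (p=8,w=1): C=25, w*C=1*25=25
Total weighted completion time = 151

151


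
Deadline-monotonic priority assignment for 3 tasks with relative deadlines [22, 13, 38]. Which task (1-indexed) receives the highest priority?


Sort tasks by relative deadline (ascending):
  Task 2: deadline = 13
  Task 1: deadline = 22
  Task 3: deadline = 38
Priority order (highest first): [2, 1, 3]
Highest priority task = 2

2


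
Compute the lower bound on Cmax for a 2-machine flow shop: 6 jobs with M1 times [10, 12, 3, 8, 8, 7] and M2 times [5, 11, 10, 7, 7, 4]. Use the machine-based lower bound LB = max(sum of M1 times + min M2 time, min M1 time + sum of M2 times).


LB1 = sum(M1 times) + min(M2 times) = 48 + 4 = 52
LB2 = min(M1 times) + sum(M2 times) = 3 + 44 = 47
Lower bound = max(LB1, LB2) = max(52, 47) = 52

52


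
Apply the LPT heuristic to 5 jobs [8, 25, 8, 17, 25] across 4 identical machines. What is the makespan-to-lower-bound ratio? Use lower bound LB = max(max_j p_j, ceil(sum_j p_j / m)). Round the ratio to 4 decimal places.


LPT order: [25, 25, 17, 8, 8]
Machine loads after assignment: [25, 25, 17, 16]
LPT makespan = 25
Lower bound = max(max_job, ceil(total/4)) = max(25, 21) = 25
Ratio = 25 / 25 = 1.0

1.0


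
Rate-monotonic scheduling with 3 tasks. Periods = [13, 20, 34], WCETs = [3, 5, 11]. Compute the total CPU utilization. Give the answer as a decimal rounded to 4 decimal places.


Compute individual utilizations (exact fractions):
  Task 1: C/T = 3/13 (approx. 0.2308)
  Task 2: C/T = 5/20 = 1/4 (approx. 0.25)
  Task 3: C/T = 11/34 (approx. 0.3235)
Total utilization U = 3/13 + 1/4 + 11/34 = 711/884
Rounded to 4 decimal places: U = 0.8043
RM (Liu & Layland) bound for 3 tasks = 0.779763; compare with U = 711/884 (approx. 0.804299)
bound < U <= 1, so the RM sufficient condition is not met (inconclusive; an exact test such as response-time analysis is needed).

0.8043


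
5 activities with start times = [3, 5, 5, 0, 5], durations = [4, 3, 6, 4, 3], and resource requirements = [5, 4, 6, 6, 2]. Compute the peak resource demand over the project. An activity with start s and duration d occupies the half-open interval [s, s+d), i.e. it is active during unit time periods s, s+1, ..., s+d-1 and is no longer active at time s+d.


Each activity i is active on [start_i, start_i + duration_i).
Compute total resource usage per time slot:
  t=0: active resources = [6], total = 6
  t=1: active resources = [6], total = 6
  t=2: active resources = [6], total = 6
  t=3: active resources = [5, 6], total = 11
  t=4: active resources = [5], total = 5
  t=5: active resources = [5, 4, 6, 2], total = 17
  t=6: active resources = [5, 4, 6, 2], total = 17
  t=7: active resources = [4, 6, 2], total = 12
  t=8: active resources = [6], total = 6
  t=9: active resources = [6], total = 6
  t=10: active resources = [6], total = 6
Peak resource demand = 17

17


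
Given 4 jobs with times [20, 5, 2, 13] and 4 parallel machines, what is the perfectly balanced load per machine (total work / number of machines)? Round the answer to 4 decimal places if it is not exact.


Total processing time = 20 + 5 + 2 + 13 = 40
Number of machines = 4
Ideal balanced load = 40 / 4 = 10.0

10.0


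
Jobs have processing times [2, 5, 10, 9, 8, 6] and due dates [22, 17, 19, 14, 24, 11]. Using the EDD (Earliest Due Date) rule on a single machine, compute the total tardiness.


Sort by due date (EDD order): [(6, 11), (9, 14), (5, 17), (10, 19), (2, 22), (8, 24)]
Compute completion times and tardiness:
  Job 1: p=6, d=11, C=6, tardiness=max(0,6-11)=0
  Job 2: p=9, d=14, C=15, tardiness=max(0,15-14)=1
  Job 3: p=5, d=17, C=20, tardiness=max(0,20-17)=3
  Job 4: p=10, d=19, C=30, tardiness=max(0,30-19)=11
  Job 5: p=2, d=22, C=32, tardiness=max(0,32-22)=10
  Job 6: p=8, d=24, C=40, tardiness=max(0,40-24)=16
Total tardiness = 41

41


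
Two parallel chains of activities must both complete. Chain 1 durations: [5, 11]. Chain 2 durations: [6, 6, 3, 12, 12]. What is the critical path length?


Path A total = 5 + 11 = 16
Path B total = 6 + 6 + 3 + 12 + 12 = 39
Critical path = longest path = max(16, 39) = 39

39


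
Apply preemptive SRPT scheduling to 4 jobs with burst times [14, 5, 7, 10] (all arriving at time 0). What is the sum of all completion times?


Since all jobs arrive at t=0, SRPT equals SPT ordering.
SPT order: [5, 7, 10, 14]
Completion times:
  Job 1: p=5, C=5
  Job 2: p=7, C=12
  Job 3: p=10, C=22
  Job 4: p=14, C=36
Total completion time = 5 + 12 + 22 + 36 = 75

75


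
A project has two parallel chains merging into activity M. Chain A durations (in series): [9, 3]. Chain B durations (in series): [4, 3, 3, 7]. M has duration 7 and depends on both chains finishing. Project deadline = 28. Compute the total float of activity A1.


Forward pass: ES(A1) = sum of predecessors on chain A = 0
EF = ES + duration = 0 + 9 = 9
Backward pass: LF(M) = deadline = 28; LS(M) = 28 - 7 = 21
LF(A1) = LS(M) - sum(successors on chain A) = 21 - 3 = 18
LS = LF - duration = 18 - 9 = 9
Total float = LS - ES = 9 - 0 = 9

9


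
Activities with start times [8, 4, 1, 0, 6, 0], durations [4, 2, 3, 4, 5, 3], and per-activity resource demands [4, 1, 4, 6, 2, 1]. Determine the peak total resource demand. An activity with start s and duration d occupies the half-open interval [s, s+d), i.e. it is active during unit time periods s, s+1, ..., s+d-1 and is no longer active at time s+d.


Each activity i is active on [start_i, start_i + duration_i).
Compute total resource usage per time slot:
  t=0: active resources = [6, 1], total = 7
  t=1: active resources = [4, 6, 1], total = 11
  t=2: active resources = [4, 6, 1], total = 11
  t=3: active resources = [4, 6], total = 10
  t=4: active resources = [1], total = 1
  t=5: active resources = [1], total = 1
  t=6: active resources = [2], total = 2
  t=7: active resources = [2], total = 2
  t=8: active resources = [4, 2], total = 6
  t=9: active resources = [4, 2], total = 6
  t=10: active resources = [4, 2], total = 6
  t=11: active resources = [4], total = 4
Peak resource demand = 11

11


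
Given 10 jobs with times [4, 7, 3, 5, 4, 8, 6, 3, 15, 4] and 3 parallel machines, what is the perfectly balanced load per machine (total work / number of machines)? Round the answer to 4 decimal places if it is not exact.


Total processing time = 4 + 7 + 3 + 5 + 4 + 8 + 6 + 3 + 15 + 4 = 59
Number of machines = 3
Ideal balanced load = 59 / 3 = 19.6667

19.6667


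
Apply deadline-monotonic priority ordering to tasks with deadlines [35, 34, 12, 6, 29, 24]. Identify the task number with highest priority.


Sort tasks by relative deadline (ascending):
  Task 4: deadline = 6
  Task 3: deadline = 12
  Task 6: deadline = 24
  Task 5: deadline = 29
  Task 2: deadline = 34
  Task 1: deadline = 35
Priority order (highest first): [4, 3, 6, 5, 2, 1]
Highest priority task = 4

4


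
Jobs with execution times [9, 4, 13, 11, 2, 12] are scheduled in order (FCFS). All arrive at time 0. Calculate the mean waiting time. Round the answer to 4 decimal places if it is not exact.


FCFS order (as given): [9, 4, 13, 11, 2, 12]
Waiting times:
  Job 1: wait = 0
  Job 2: wait = 9
  Job 3: wait = 13
  Job 4: wait = 26
  Job 5: wait = 37
  Job 6: wait = 39
Sum of waiting times = 124
Average waiting time = 124/6 = 20.6667

20.6667


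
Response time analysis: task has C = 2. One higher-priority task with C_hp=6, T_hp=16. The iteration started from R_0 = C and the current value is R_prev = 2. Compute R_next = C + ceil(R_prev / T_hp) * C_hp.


R_next = C + ceil(R_prev / T_hp) * C_hp
ceil(2 / 16) = ceil(0.125) = 1
Interference = 1 * 6 = 6
R_next = 2 + 6 = 8

8


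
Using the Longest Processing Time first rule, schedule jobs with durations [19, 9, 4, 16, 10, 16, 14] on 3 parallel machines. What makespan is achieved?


Sort jobs in decreasing order (LPT): [19, 16, 16, 14, 10, 9, 4]
Assign each job to the least loaded machine:
  Machine 1: jobs [19, 9], load = 28
  Machine 2: jobs [16, 14], load = 30
  Machine 3: jobs [16, 10, 4], load = 30
Makespan = max load = 30

30


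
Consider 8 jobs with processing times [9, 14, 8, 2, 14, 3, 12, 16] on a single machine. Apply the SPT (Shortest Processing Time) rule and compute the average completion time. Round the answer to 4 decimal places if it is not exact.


Sort jobs by processing time (SPT order): [2, 3, 8, 9, 12, 14, 14, 16]
Compute completion times sequentially:
  Job 1: processing = 2, completes at 2
  Job 2: processing = 3, completes at 5
  Job 3: processing = 8, completes at 13
  Job 4: processing = 9, completes at 22
  Job 5: processing = 12, completes at 34
  Job 6: processing = 14, completes at 48
  Job 7: processing = 14, completes at 62
  Job 8: processing = 16, completes at 78
Sum of completion times = 264
Average completion time = 264/8 = 33.0

33.0


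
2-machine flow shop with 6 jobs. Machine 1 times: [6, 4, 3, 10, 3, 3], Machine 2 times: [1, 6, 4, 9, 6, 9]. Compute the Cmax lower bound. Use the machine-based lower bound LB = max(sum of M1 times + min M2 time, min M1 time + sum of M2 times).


LB1 = sum(M1 times) + min(M2 times) = 29 + 1 = 30
LB2 = min(M1 times) + sum(M2 times) = 3 + 35 = 38
Lower bound = max(LB1, LB2) = max(30, 38) = 38

38


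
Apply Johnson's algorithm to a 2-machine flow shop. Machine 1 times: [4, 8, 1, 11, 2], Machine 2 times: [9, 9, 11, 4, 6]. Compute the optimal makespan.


Apply Johnson's rule:
  Group 1 (a <= b): [(3, 1, 11), (5, 2, 6), (1, 4, 9), (2, 8, 9)]
  Group 2 (a > b): [(4, 11, 4)]
Optimal job order: [3, 5, 1, 2, 4]
Schedule:
  Job 3: M1 done at 1, M2 done at 12
  Job 5: M1 done at 3, M2 done at 18
  Job 1: M1 done at 7, M2 done at 27
  Job 2: M1 done at 15, M2 done at 36
  Job 4: M1 done at 26, M2 done at 40
Makespan = 40

40


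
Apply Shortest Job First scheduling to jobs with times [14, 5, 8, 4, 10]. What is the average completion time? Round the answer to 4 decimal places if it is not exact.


SJF order (ascending): [4, 5, 8, 10, 14]
Completion times:
  Job 1: burst=4, C=4
  Job 2: burst=5, C=9
  Job 3: burst=8, C=17
  Job 4: burst=10, C=27
  Job 5: burst=14, C=41
Average completion = 98/5 = 19.6

19.6


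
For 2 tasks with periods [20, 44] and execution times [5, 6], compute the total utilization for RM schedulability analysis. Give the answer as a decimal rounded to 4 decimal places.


Compute individual utilizations (exact fractions):
  Task 1: C/T = 5/20 = 1/4 (approx. 0.25)
  Task 2: C/T = 6/44 = 3/22 (approx. 0.1364)
Total utilization U = 1/4 + 3/22 = 17/44
Rounded to 4 decimal places: U = 0.3864
RM (Liu & Layland) bound for 2 tasks = 0.828427; compare with U = 17/44 (approx. 0.386364)
U <= bound, so schedulable by RM sufficient condition.

0.3864


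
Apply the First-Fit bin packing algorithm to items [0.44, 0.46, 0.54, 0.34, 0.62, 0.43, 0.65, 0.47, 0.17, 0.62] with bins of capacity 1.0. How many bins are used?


Place items sequentially using First-Fit:
  Item 0.44 -> new Bin 1
  Item 0.46 -> Bin 1 (now 0.9)
  Item 0.54 -> new Bin 2
  Item 0.34 -> Bin 2 (now 0.88)
  Item 0.62 -> new Bin 3
  Item 0.43 -> new Bin 4
  Item 0.65 -> new Bin 5
  Item 0.47 -> Bin 4 (now 0.9)
  Item 0.17 -> Bin 3 (now 0.79)
  Item 0.62 -> new Bin 6
Total bins used = 6

6


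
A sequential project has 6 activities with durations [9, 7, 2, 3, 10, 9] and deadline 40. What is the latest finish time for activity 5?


LF(activity 5) = deadline - sum of successor durations
Successors: activities 6 through 6 with durations [9]
Sum of successor durations = 9
LF = 40 - 9 = 31

31


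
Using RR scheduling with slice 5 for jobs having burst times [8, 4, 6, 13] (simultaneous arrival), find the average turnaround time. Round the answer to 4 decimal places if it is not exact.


Time quantum = 5
Execution trace:
  J1 runs 5 units, time = 5
  J2 runs 4 units, time = 9
  J3 runs 5 units, time = 14
  J4 runs 5 units, time = 19
  J1 runs 3 units, time = 22
  J3 runs 1 units, time = 23
  J4 runs 5 units, time = 28
  J4 runs 3 units, time = 31
Finish times: [22, 9, 23, 31]
Average turnaround = 85/4 = 21.25

21.25


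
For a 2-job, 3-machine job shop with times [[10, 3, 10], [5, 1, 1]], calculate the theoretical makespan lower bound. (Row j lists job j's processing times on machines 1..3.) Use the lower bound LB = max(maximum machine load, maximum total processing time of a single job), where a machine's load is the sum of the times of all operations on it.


Machine loads:
  Machine 1: 10 + 5 = 15
  Machine 2: 3 + 1 = 4
  Machine 3: 10 + 1 = 11
Max machine load = 15
Job totals:
  Job 1: 23
  Job 2: 7
Max job total = 23
Lower bound = max(15, 23) = 23

23


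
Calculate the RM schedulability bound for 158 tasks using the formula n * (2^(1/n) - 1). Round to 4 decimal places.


Compute 2^(1/158) = 1.0043966445
Subtract 1: 1.0043966445 - 1 = 0.0043966445
Multiply by n: 158 * 0.0043966445 = 0.6946698310
Round to 4 dp: 0.6947

0.6947


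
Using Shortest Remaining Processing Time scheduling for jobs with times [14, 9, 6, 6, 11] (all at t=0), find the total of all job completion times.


Since all jobs arrive at t=0, SRPT equals SPT ordering.
SPT order: [6, 6, 9, 11, 14]
Completion times:
  Job 1: p=6, C=6
  Job 2: p=6, C=12
  Job 3: p=9, C=21
  Job 4: p=11, C=32
  Job 5: p=14, C=46
Total completion time = 6 + 12 + 21 + 32 + 46 = 117

117


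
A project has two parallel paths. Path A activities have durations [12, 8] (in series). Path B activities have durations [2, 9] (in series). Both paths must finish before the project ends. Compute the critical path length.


Path A total = 12 + 8 = 20
Path B total = 2 + 9 = 11
Critical path = longest path = max(20, 11) = 20

20


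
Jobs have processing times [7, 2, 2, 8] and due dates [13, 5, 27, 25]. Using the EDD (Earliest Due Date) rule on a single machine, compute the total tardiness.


Sort by due date (EDD order): [(2, 5), (7, 13), (8, 25), (2, 27)]
Compute completion times and tardiness:
  Job 1: p=2, d=5, C=2, tardiness=max(0,2-5)=0
  Job 2: p=7, d=13, C=9, tardiness=max(0,9-13)=0
  Job 3: p=8, d=25, C=17, tardiness=max(0,17-25)=0
  Job 4: p=2, d=27, C=19, tardiness=max(0,19-27)=0
Total tardiness = 0

0


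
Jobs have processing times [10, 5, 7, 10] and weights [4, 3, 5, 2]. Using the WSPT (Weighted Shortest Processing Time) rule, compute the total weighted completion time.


Compute p/w ratios and sort ascending (WSPT): [(7, 5), (5, 3), (10, 4), (10, 2)]
Compute weighted completion times:
  Job (p=7,w=5): C=7, w*C=5*7=35
  Job (p=5,w=3): C=12, w*C=3*12=36
  Job (p=10,w=4): C=22, w*C=4*22=88
  Job (p=10,w=2): C=32, w*C=2*32=64
Total weighted completion time = 223

223


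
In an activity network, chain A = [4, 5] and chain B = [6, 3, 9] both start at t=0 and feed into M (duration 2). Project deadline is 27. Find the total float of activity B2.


Forward pass: ES(B2) = sum of predecessors on chain B = 6
EF = ES + duration = 6 + 3 = 9
Backward pass: LF(M) = deadline = 27; LS(M) = 27 - 2 = 25
LF(B2) = LS(M) - sum(successors on chain B) = 25 - 9 = 16
LS = LF - duration = 16 - 3 = 13
Total float = LS - ES = 13 - 6 = 7

7


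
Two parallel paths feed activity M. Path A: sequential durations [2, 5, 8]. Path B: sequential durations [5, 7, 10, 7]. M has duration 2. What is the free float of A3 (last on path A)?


ES(A3) = sum of predecessors on chain A = 7
EF(A3) = ES + duration = 7 + 8 = 15
Successor of A3 is M. ES(M) = max(sum(A), sum(B)) = max(15, 29) = 29
Free float = ES(successor) - EF(current) = 29 - 15 = 14

14


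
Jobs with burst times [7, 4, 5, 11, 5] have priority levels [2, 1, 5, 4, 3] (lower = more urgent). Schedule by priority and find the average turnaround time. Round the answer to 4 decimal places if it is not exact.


Sort by priority (ascending = highest first):
Order: [(1, 4), (2, 7), (3, 5), (4, 11), (5, 5)]
Completion times:
  Priority 1, burst=4, C=4
  Priority 2, burst=7, C=11
  Priority 3, burst=5, C=16
  Priority 4, burst=11, C=27
  Priority 5, burst=5, C=32
Average turnaround = 90/5 = 18.0

18.0


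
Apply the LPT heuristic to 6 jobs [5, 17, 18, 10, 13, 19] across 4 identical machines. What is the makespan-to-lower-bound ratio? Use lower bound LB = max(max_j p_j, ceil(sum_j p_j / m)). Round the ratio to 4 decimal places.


LPT order: [19, 18, 17, 13, 10, 5]
Machine loads after assignment: [19, 18, 22, 23]
LPT makespan = 23
Lower bound = max(max_job, ceil(total/4)) = max(19, 21) = 21
Ratio = 23 / 21 = 1.0952

1.0952


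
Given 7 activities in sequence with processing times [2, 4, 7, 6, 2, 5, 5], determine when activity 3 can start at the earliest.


Activity 3 starts after activities 1 through 2 complete.
Predecessor durations: [2, 4]
ES = 2 + 4 = 6

6


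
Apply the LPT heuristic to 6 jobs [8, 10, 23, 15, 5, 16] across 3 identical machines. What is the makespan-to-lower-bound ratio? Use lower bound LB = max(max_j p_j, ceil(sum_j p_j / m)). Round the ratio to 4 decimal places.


LPT order: [23, 16, 15, 10, 8, 5]
Machine loads after assignment: [28, 24, 25]
LPT makespan = 28
Lower bound = max(max_job, ceil(total/3)) = max(23, 26) = 26
Ratio = 28 / 26 = 1.0769

1.0769


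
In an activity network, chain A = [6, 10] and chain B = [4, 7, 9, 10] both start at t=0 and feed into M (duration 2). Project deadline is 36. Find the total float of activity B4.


Forward pass: ES(B4) = sum of predecessors on chain B = 20
EF = ES + duration = 20 + 10 = 30
Backward pass: LF(M) = deadline = 36; LS(M) = 36 - 2 = 34
LF(B4) = LS(M) - sum(successors on chain B) = 34 - 0 = 34
LS = LF - duration = 34 - 10 = 24
Total float = LS - ES = 24 - 20 = 4

4


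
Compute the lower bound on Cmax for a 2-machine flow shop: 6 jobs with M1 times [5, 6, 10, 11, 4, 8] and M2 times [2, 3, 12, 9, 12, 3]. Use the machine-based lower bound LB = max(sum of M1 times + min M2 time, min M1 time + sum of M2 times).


LB1 = sum(M1 times) + min(M2 times) = 44 + 2 = 46
LB2 = min(M1 times) + sum(M2 times) = 4 + 41 = 45
Lower bound = max(LB1, LB2) = max(46, 45) = 46

46


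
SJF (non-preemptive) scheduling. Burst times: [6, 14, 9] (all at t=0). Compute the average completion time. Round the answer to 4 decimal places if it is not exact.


SJF order (ascending): [6, 9, 14]
Completion times:
  Job 1: burst=6, C=6
  Job 2: burst=9, C=15
  Job 3: burst=14, C=29
Average completion = 50/3 = 16.6667

16.6667


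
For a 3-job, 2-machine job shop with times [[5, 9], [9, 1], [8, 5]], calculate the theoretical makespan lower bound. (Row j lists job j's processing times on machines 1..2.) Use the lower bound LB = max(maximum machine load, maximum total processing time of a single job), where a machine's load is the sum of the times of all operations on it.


Machine loads:
  Machine 1: 5 + 9 + 8 = 22
  Machine 2: 9 + 1 + 5 = 15
Max machine load = 22
Job totals:
  Job 1: 14
  Job 2: 10
  Job 3: 13
Max job total = 14
Lower bound = max(22, 14) = 22

22


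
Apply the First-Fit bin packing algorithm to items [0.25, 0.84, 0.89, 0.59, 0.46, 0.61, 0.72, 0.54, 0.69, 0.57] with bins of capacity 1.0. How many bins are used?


Place items sequentially using First-Fit:
  Item 0.25 -> new Bin 1
  Item 0.84 -> new Bin 2
  Item 0.89 -> new Bin 3
  Item 0.59 -> Bin 1 (now 0.84)
  Item 0.46 -> new Bin 4
  Item 0.61 -> new Bin 5
  Item 0.72 -> new Bin 6
  Item 0.54 -> Bin 4 (now 1.0)
  Item 0.69 -> new Bin 7
  Item 0.57 -> new Bin 8
Total bins used = 8

8


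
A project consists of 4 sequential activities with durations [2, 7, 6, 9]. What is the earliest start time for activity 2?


Activity 2 starts after activities 1 through 1 complete.
Predecessor durations: [2]
ES = 2 = 2

2


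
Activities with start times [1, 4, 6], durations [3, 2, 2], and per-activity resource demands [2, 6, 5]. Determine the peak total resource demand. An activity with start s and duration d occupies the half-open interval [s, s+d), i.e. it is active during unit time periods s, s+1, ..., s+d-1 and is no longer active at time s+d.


Each activity i is active on [start_i, start_i + duration_i).
Compute total resource usage per time slot:
  t=0: active resources = [], total = 0
  t=1: active resources = [2], total = 2
  t=2: active resources = [2], total = 2
  t=3: active resources = [2], total = 2
  t=4: active resources = [6], total = 6
  t=5: active resources = [6], total = 6
  t=6: active resources = [5], total = 5
  t=7: active resources = [5], total = 5
Peak resource demand = 6

6


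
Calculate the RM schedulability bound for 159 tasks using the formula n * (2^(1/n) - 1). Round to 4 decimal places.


Compute 2^(1/159) = 1.0043689323
Subtract 1: 1.0043689323 - 1 = 0.0043689323
Multiply by n: 159 * 0.0043689323 = 0.6946602357
Round to 4 dp: 0.6947

0.6947


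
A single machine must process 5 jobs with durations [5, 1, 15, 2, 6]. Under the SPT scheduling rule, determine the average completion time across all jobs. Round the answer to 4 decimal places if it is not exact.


Sort jobs by processing time (SPT order): [1, 2, 5, 6, 15]
Compute completion times sequentially:
  Job 1: processing = 1, completes at 1
  Job 2: processing = 2, completes at 3
  Job 3: processing = 5, completes at 8
  Job 4: processing = 6, completes at 14
  Job 5: processing = 15, completes at 29
Sum of completion times = 55
Average completion time = 55/5 = 11.0

11.0


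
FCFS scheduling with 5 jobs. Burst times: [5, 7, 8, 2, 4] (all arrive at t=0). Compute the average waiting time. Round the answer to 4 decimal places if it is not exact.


FCFS order (as given): [5, 7, 8, 2, 4]
Waiting times:
  Job 1: wait = 0
  Job 2: wait = 5
  Job 3: wait = 12
  Job 4: wait = 20
  Job 5: wait = 22
Sum of waiting times = 59
Average waiting time = 59/5 = 11.8

11.8


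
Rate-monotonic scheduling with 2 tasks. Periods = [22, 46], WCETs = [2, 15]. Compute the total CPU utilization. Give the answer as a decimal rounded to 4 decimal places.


Compute individual utilizations (exact fractions):
  Task 1: C/T = 2/22 = 1/11 (approx. 0.0909)
  Task 2: C/T = 15/46 (approx. 0.3261)
Total utilization U = 1/11 + 15/46 = 211/506
Rounded to 4 decimal places: U = 0.4170
RM (Liu & Layland) bound for 2 tasks = 0.828427; compare with U = 211/506 (approx. 0.416996)
U <= bound, so schedulable by RM sufficient condition.

0.4170
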